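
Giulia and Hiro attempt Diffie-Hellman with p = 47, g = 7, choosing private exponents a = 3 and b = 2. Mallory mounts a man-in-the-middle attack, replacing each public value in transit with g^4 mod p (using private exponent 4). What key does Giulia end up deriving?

17

Giulia receives Mallory's public value M = 7^4 mod 47 instead of the honest one.
7^1 ≡ 7 (mod 47)
7^2 = (7^1)^2 ≡ 7^2 = 49 ≡ 2 (mod 47)
7^4 = (7^2)^2 ≡ 2^2 = 4 ≡ 4 (mod 47)
So M = 4. Giulia computes K = M^3 mod 47.
4^1 ≡ 4 (mod 47)
4^2 = (4^1)^2 ≡ 4^2 = 16 ≡ 16 (mod 47)
4^3 = 4^2 · 4^1 ≡ 16 · 4 ≡ 17 (mod 47).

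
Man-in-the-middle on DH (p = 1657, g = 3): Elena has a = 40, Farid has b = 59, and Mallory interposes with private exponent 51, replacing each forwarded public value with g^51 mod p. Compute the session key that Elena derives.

Elena receives Mallory's public value M = 3^51 mod 1657 instead of the honest one.
3^1 ≡ 3 (mod 1657)
3^2 = (3^1)^2 ≡ 3^2 = 9 ≡ 9 (mod 1657)
3^4 = (3^2)^2 ≡ 9^2 = 81 ≡ 81 (mod 1657)
3^8 = (3^4)^2 ≡ 81^2 = 6561 ≡ 1590 (mod 1657)
3^16 = (3^8)^2 ≡ 1590^2 = 2528100 ≡ 1175 (mod 1657)
3^32 = (3^16)^2 ≡ 1175^2 = 1380625 ≡ 344 (mod 1657)
3^51 = 3^32 · 3^16 · 3^2 · 3^1 ≡ 344 · 1175 · 9 · 3 ≡ 398 (mod 1657).
So M = 398. Elena computes K = M^40 mod 1657.
398^1 ≡ 398 (mod 1657)
398^2 = (398^1)^2 ≡ 398^2 = 158404 ≡ 989 (mod 1657)
398^4 = (398^2)^2 ≡ 989^2 = 978121 ≡ 491 (mod 1657)
398^8 = (398^4)^2 ≡ 491^2 = 241081 ≡ 816 (mod 1657)
398^16 = (398^8)^2 ≡ 816^2 = 665856 ≡ 1399 (mod 1657)
398^32 = (398^16)^2 ≡ 1399^2 = 1957201 ≡ 284 (mod 1657)
398^40 = 398^32 · 398^8 ≡ 284 · 816 ≡ 1421 (mod 1657).

1421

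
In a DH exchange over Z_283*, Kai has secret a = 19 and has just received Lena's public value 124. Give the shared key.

50

Shared key K = 124^19 mod 283.
124^1 ≡ 124 (mod 283)
124^2 = (124^1)^2 ≡ 124^2 = 15376 ≡ 94 (mod 283)
124^4 = (124^2)^2 ≡ 94^2 = 8836 ≡ 63 (mod 283)
124^8 = (124^4)^2 ≡ 63^2 = 3969 ≡ 7 (mod 283)
124^16 = (124^8)^2 ≡ 7^2 = 49 ≡ 49 (mod 283)
124^19 = 124^16 · 124^2 · 124^1 ≡ 49 · 94 · 124 ≡ 50 (mod 283).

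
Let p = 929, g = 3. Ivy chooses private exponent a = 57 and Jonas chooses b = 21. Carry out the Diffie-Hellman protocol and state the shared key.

Ivy sends A = g^a mod p = 3^57 mod 929.
3^1 ≡ 3 (mod 929)
3^2 = (3^1)^2 ≡ 3^2 = 9 ≡ 9 (mod 929)
3^4 = (3^2)^2 ≡ 9^2 = 81 ≡ 81 (mod 929)
3^8 = (3^4)^2 ≡ 81^2 = 6561 ≡ 58 (mod 929)
3^16 = (3^8)^2 ≡ 58^2 = 3364 ≡ 577 (mod 929)
3^32 = (3^16)^2 ≡ 577^2 = 332929 ≡ 347 (mod 929)
3^57 = 3^32 · 3^16 · 3^8 · 3^1 ≡ 347 · 577 · 58 · 3 ≡ 606 (mod 929).
So A = 606. Jonas then computes K = A^b mod p = 606^21 mod 929.
606^1 ≡ 606 (mod 929)
606^2 = (606^1)^2 ≡ 606^2 = 367236 ≡ 281 (mod 929)
606^4 = (606^2)^2 ≡ 281^2 = 78961 ≡ 925 (mod 929)
606^8 = (606^4)^2 ≡ 925^2 = 855625 ≡ 16 (mod 929)
606^16 = (606^8)^2 ≡ 16^2 = 256 ≡ 256 (mod 929)
606^21 = 606^16 · 606^4 · 606^1 ≡ 256 · 925 · 606 ≡ 28 (mod 929).

28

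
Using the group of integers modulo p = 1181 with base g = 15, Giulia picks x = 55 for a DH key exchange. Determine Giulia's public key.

410

Public value = 15^55 mod 1181.
15^1 ≡ 15 (mod 1181)
15^2 = (15^1)^2 ≡ 15^2 = 225 ≡ 225 (mod 1181)
15^4 = (15^2)^2 ≡ 225^2 = 50625 ≡ 1023 (mod 1181)
15^8 = (15^4)^2 ≡ 1023^2 = 1046529 ≡ 163 (mod 1181)
15^16 = (15^8)^2 ≡ 163^2 = 26569 ≡ 587 (mod 1181)
15^32 = (15^16)^2 ≡ 587^2 = 344569 ≡ 898 (mod 1181)
15^55 = 15^32 · 15^16 · 15^4 · 15^2 · 15^1 ≡ 898 · 587 · 1023 · 225 · 15 ≡ 410 (mod 1181).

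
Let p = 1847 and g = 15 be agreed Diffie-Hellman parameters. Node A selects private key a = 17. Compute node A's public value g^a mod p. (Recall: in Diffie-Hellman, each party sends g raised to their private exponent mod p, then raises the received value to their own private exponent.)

Public value = 15^17 mod 1847.
15^1 ≡ 15 (mod 1847)
15^2 = (15^1)^2 ≡ 15^2 = 225 ≡ 225 (mod 1847)
15^4 = (15^2)^2 ≡ 225^2 = 50625 ≡ 756 (mod 1847)
15^8 = (15^4)^2 ≡ 756^2 = 571536 ≡ 813 (mod 1847)
15^16 = (15^8)^2 ≡ 813^2 = 660969 ≡ 1590 (mod 1847)
15^17 = 15^16 · 15^1 ≡ 1590 · 15 ≡ 1686 (mod 1847).

1686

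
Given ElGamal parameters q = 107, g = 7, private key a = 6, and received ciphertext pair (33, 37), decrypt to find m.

Shared mask s = c₁^a mod q = 33^6 mod 107.
33^1 ≡ 33 (mod 107)
33^2 = (33^1)^2 ≡ 33^2 = 1089 ≡ 19 (mod 107)
33^4 = (33^2)^2 ≡ 19^2 = 361 ≡ 40 (mod 107)
33^6 = 33^4 · 33^2 ≡ 40 · 19 ≡ 11 (mod 107).
So s = 11; s⁻¹ ≡ 39 (mod 107).
m = c₂ · s⁻¹ mod 107 = 37 · 39 mod 107 = 52.

52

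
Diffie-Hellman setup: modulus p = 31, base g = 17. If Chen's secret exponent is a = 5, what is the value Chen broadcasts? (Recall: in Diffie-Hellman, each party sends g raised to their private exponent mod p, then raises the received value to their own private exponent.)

26

Public value = 17^5 (mod 31).
17^1 ≡ 17 (mod 31)
17^2 = (17^1)^2 ≡ 17^2 = 289 ≡ 10 (mod 31)
17^4 = (17^2)^2 ≡ 10^2 = 100 ≡ 7 (mod 31)
17^5 = 17^4 · 17^1 ≡ 7 · 17 ≡ 26 (mod 31).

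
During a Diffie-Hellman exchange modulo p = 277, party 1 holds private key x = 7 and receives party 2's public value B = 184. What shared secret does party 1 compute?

205

Shared key K = 184^7 mod 277.
184^1 ≡ 184 (mod 277)
184^2 = (184^1)^2 ≡ 184^2 = 33856 ≡ 62 (mod 277)
184^4 = (184^2)^2 ≡ 62^2 = 3844 ≡ 243 (mod 277)
184^7 = 184^4 · 184^2 · 184^1 ≡ 243 · 62 · 184 ≡ 205 (mod 277).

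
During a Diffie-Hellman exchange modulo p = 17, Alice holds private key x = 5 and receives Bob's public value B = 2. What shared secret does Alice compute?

Shared key K = 2^5 mod 17.
2^1 ≡ 2 (mod 17)
2^2 = (2^1)^2 ≡ 2^2 = 4 ≡ 4 (mod 17)
2^4 = (2^2)^2 ≡ 4^2 = 16 ≡ 16 (mod 17)
2^5 = 2^4 · 2^1 ≡ 16 · 2 ≡ 15 (mod 17).

15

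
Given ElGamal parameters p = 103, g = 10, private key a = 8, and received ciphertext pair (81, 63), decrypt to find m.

52

Shared mask s = c₁^a mod p = 81^8 mod 103.
81^1 ≡ 81 (mod 103)
81^2 = (81^1)^2 ≡ 81^2 = 6561 ≡ 72 (mod 103)
81^4 = (81^2)^2 ≡ 72^2 = 5184 ≡ 34 (mod 103)
81^8 = (81^4)^2 ≡ 34^2 = 1156 ≡ 23 (mod 103)
So s = 23; s⁻¹ ≡ 9 (mod 103).
m = c₂ · s⁻¹ mod 103 = 63 · 9 mod 103 = 52.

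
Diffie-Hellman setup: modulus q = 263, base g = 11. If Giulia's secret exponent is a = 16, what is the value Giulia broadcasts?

208

Public value = 11^16 mod 263.
11^1 ≡ 11 (mod 263)
11^2 = (11^1)^2 ≡ 11^2 = 121 ≡ 121 (mod 263)
11^4 = (11^2)^2 ≡ 121^2 = 14641 ≡ 176 (mod 263)
11^8 = (11^4)^2 ≡ 176^2 = 30976 ≡ 205 (mod 263)
11^16 = (11^8)^2 ≡ 205^2 = 42025 ≡ 208 (mod 263)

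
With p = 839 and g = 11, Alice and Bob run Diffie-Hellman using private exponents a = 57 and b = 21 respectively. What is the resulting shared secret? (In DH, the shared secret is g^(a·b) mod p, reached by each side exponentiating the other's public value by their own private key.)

Alice sends A = g^a mod p = 11^57 mod 839.
11^1 ≡ 11 (mod 839)
11^2 = (11^1)^2 ≡ 11^2 = 121 ≡ 121 (mod 839)
11^4 = (11^2)^2 ≡ 121^2 = 14641 ≡ 378 (mod 839)
11^8 = (11^4)^2 ≡ 378^2 = 142884 ≡ 254 (mod 839)
11^16 = (11^8)^2 ≡ 254^2 = 64516 ≡ 752 (mod 839)
11^32 = (11^16)^2 ≡ 752^2 = 565504 ≡ 18 (mod 839)
11^57 = 11^32 · 11^16 · 11^8 · 11^1 ≡ 18 · 752 · 254 · 11 ≡ 820 (mod 839).
So A = 820. Bob then computes K = A^b mod p = 820^21 mod 839.
820^1 ≡ 820 (mod 839)
820^2 = (820^1)^2 ≡ 820^2 = 672400 ≡ 361 (mod 839)
820^4 = (820^2)^2 ≡ 361^2 = 130321 ≡ 276 (mod 839)
820^8 = (820^4)^2 ≡ 276^2 = 76176 ≡ 666 (mod 839)
820^16 = (820^8)^2 ≡ 666^2 = 443556 ≡ 564 (mod 839)
820^21 = 820^16 · 820^4 · 820^1 ≡ 564 · 276 · 820 ≡ 698 (mod 839).

698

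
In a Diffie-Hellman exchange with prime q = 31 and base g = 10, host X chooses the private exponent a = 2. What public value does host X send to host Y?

7

Public value = 10^2 mod 31.
10^1 ≡ 10 (mod 31)
10^2 = (10^1)^2 ≡ 10^2 = 100 ≡ 7 (mod 31)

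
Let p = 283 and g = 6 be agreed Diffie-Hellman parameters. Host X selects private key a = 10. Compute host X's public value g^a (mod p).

113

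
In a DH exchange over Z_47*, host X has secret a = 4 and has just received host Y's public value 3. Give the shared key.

Shared key K = 3^4 mod 47.
3^1 ≡ 3 (mod 47)
3^2 = (3^1)^2 ≡ 3^2 = 9 ≡ 9 (mod 47)
3^4 = (3^2)^2 ≡ 9^2 = 81 ≡ 34 (mod 47)

34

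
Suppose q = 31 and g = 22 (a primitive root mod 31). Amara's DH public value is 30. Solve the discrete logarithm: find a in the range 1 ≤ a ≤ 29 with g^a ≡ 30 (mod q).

15

Try successive powers of 22 modulo 31:
22^1 ≡ 22
22^2 ≡ 19
22^3 ≡ 15
22^4 ≡ 20
22^5 ≡ 6
22^6 ≡ 8
22^7 ≡ 21
22^8 ≡ 28
22^9 ≡ 27
22^10 ≡ 5
22^11 ≡ 17
22^12 ≡ 2
22^13 ≡ 13
22^14 ≡ 7
22^15 ≡ 30
Found: a = 15.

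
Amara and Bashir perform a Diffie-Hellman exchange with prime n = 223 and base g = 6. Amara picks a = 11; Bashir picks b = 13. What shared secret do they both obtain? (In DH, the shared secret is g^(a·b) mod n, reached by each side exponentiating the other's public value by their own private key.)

Bashir sends B = g^b mod n = 6^13 mod 223.
6^1 ≡ 6 (mod 223)
6^2 = (6^1)^2 ≡ 6^2 = 36 ≡ 36 (mod 223)
6^4 = (6^2)^2 ≡ 36^2 = 1296 ≡ 181 (mod 223)
6^8 = (6^4)^2 ≡ 181^2 = 32761 ≡ 203 (mod 223)
6^13 = 6^8 · 6^4 · 6^1 ≡ 203 · 181 · 6 ≡ 134 (mod 223).
So B = 134. Amara then computes K = B^a mod n = 134^11 mod 223.
134^1 ≡ 134 (mod 223)
134^2 = (134^1)^2 ≡ 134^2 = 17956 ≡ 116 (mod 223)
134^4 = (134^2)^2 ≡ 116^2 = 13456 ≡ 76 (mod 223)
134^8 = (134^4)^2 ≡ 76^2 = 5776 ≡ 201 (mod 223)
134^11 = 134^8 · 134^2 · 134^1 ≡ 201 · 116 · 134 ≡ 114 (mod 223).

114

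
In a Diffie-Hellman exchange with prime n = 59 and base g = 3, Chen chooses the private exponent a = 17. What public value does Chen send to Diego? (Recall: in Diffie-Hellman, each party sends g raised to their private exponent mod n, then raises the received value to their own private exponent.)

19

Public value = 3^17 (mod 59).
3^1 ≡ 3 (mod 59)
3^2 = (3^1)^2 ≡ 3^2 = 9 ≡ 9 (mod 59)
3^4 = (3^2)^2 ≡ 9^2 = 81 ≡ 22 (mod 59)
3^8 = (3^4)^2 ≡ 22^2 = 484 ≡ 12 (mod 59)
3^16 = (3^8)^2 ≡ 12^2 = 144 ≡ 26 (mod 59)
3^17 = 3^16 · 3^1 ≡ 26 · 3 ≡ 19 (mod 59).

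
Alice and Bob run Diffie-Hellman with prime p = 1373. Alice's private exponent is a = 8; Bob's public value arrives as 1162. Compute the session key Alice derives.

Shared key K = 1162^8 mod 1373.
1162^1 ≡ 1162 (mod 1373)
1162^2 = (1162^1)^2 ≡ 1162^2 = 1350244 ≡ 585 (mod 1373)
1162^4 = (1162^2)^2 ≡ 585^2 = 342225 ≡ 348 (mod 1373)
1162^8 = (1162^4)^2 ≡ 348^2 = 121104 ≡ 280 (mod 1373)

280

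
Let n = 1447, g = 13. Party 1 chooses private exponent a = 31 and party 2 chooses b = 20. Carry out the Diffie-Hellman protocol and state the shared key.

25

Party 1 sends A = g^a mod n = 13^31 mod 1447.
13^1 ≡ 13 (mod 1447)
13^2 = (13^1)^2 ≡ 13^2 = 169 ≡ 169 (mod 1447)
13^4 = (13^2)^2 ≡ 169^2 = 28561 ≡ 1068 (mod 1447)
13^8 = (13^4)^2 ≡ 1068^2 = 1140624 ≡ 388 (mod 1447)
13^16 = (13^8)^2 ≡ 388^2 = 150544 ≡ 56 (mod 1447)
13^31 = 13^16 · 13^8 · 13^4 · 13^2 · 13^1 ≡ 56 · 388 · 1068 · 169 · 13 ≡ 1243 (mod 1447).
So A = 1243. Party 2 then computes K = A^b mod n = 1243^20 mod 1447.
1243^1 ≡ 1243 (mod 1447)
1243^2 = (1243^1)^2 ≡ 1243^2 = 1545049 ≡ 1100 (mod 1447)
1243^4 = (1243^2)^2 ≡ 1100^2 = 1210000 ≡ 308 (mod 1447)
1243^8 = (1243^4)^2 ≡ 308^2 = 94864 ≡ 809 (mod 1447)
1243^16 = (1243^8)^2 ≡ 809^2 = 654481 ≡ 437 (mod 1447)
1243^20 = 1243^16 · 1243^4 ≡ 437 · 308 ≡ 25 (mod 1447).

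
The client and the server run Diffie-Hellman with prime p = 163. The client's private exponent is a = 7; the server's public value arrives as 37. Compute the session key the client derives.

Shared key K = 37^7 mod 163.
37^1 ≡ 37 (mod 163)
37^2 = (37^1)^2 ≡ 37^2 = 1369 ≡ 65 (mod 163)
37^4 = (37^2)^2 ≡ 65^2 = 4225 ≡ 150 (mod 163)
37^7 = 37^4 · 37^2 · 37^1 ≡ 150 · 65 · 37 ≡ 31 (mod 163).

31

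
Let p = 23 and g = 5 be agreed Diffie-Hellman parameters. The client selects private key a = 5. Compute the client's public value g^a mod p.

20

Public value = 5^5 mod 23.
5^1 ≡ 5 (mod 23)
5^2 = (5^1)^2 ≡ 5^2 = 25 ≡ 2 (mod 23)
5^4 = (5^2)^2 ≡ 2^2 = 4 ≡ 4 (mod 23)
5^5 = 5^4 · 5^1 ≡ 4 · 5 ≡ 20 (mod 23).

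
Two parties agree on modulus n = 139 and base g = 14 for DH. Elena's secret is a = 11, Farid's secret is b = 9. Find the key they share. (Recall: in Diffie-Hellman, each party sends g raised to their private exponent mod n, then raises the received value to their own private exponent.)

74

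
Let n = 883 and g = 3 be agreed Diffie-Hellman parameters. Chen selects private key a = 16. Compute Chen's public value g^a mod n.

471

Public value = 3^16 mod 883.
3^1 ≡ 3 (mod 883)
3^2 = (3^1)^2 ≡ 3^2 = 9 ≡ 9 (mod 883)
3^4 = (3^2)^2 ≡ 9^2 = 81 ≡ 81 (mod 883)
3^8 = (3^4)^2 ≡ 81^2 = 6561 ≡ 380 (mod 883)
3^16 = (3^8)^2 ≡ 380^2 = 144400 ≡ 471 (mod 883)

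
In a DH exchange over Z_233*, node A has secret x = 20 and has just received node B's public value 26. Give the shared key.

Shared key K = 26^20 mod 233.
26^1 ≡ 26 (mod 233)
26^2 = (26^1)^2 ≡ 26^2 = 676 ≡ 210 (mod 233)
26^4 = (26^2)^2 ≡ 210^2 = 44100 ≡ 63 (mod 233)
26^8 = (26^4)^2 ≡ 63^2 = 3969 ≡ 8 (mod 233)
26^16 = (26^8)^2 ≡ 8^2 = 64 ≡ 64 (mod 233)
26^20 = 26^16 · 26^4 ≡ 64 · 63 ≡ 71 (mod 233).

71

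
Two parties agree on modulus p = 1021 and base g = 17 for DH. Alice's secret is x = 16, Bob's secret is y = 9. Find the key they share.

71

Bob sends B = g^y mod p = 17^9 mod 1021.
17^1 ≡ 17 (mod 1021)
17^2 = (17^1)^2 ≡ 17^2 = 289 ≡ 289 (mod 1021)
17^4 = (17^2)^2 ≡ 289^2 = 83521 ≡ 820 (mod 1021)
17^8 = (17^4)^2 ≡ 820^2 = 672400 ≡ 582 (mod 1021)
17^9 = 17^8 · 17^1 ≡ 582 · 17 ≡ 705 (mod 1021).
So B = 705. Alice then computes K = B^x mod p = 705^16 mod 1021.
705^1 ≡ 705 (mod 1021)
705^2 = (705^1)^2 ≡ 705^2 = 497025 ≡ 819 (mod 1021)
705^4 = (705^2)^2 ≡ 819^2 = 670761 ≡ 985 (mod 1021)
705^8 = (705^4)^2 ≡ 985^2 = 970225 ≡ 275 (mod 1021)
705^16 = (705^8)^2 ≡ 275^2 = 75625 ≡ 71 (mod 1021)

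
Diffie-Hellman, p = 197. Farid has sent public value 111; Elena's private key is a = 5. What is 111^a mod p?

Shared key K = 111^5 mod 197.
111^1 ≡ 111 (mod 197)
111^2 = (111^1)^2 ≡ 111^2 = 12321 ≡ 107 (mod 197)
111^4 = (111^2)^2 ≡ 107^2 = 11449 ≡ 23 (mod 197)
111^5 = 111^4 · 111^1 ≡ 23 · 111 ≡ 189 (mod 197).

189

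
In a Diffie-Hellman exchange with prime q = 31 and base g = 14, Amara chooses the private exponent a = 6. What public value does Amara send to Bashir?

Public value = 14^6 mod 31.
14^1 ≡ 14 (mod 31)
14^2 = (14^1)^2 ≡ 14^2 = 196 ≡ 10 (mod 31)
14^4 = (14^2)^2 ≡ 10^2 = 100 ≡ 7 (mod 31)
14^6 = 14^4 · 14^2 ≡ 7 · 10 ≡ 8 (mod 31).

8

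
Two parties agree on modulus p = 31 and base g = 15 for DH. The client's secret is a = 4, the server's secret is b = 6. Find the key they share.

The client sends A = g^a mod p = 15^4 mod 31.
15^1 ≡ 15 (mod 31)
15^2 = (15^1)^2 ≡ 15^2 = 225 ≡ 8 (mod 31)
15^4 = (15^2)^2 ≡ 8^2 = 64 ≡ 2 (mod 31)
So A = 2. The server then computes K = A^b mod p = 2^6 mod 31.
2^1 ≡ 2 (mod 31)
2^2 = (2^1)^2 ≡ 2^2 = 4 ≡ 4 (mod 31)
2^4 = (2^2)^2 ≡ 4^2 = 16 ≡ 16 (mod 31)
2^6 = 2^4 · 2^2 ≡ 16 · 4 ≡ 2 (mod 31).

2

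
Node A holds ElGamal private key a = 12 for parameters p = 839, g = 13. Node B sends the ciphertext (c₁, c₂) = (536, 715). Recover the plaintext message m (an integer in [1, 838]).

575

Shared mask s = c₁^a mod p = 536^12 mod 839.
536^1 ≡ 536 (mod 839)
536^2 = (536^1)^2 ≡ 536^2 = 287296 ≡ 358 (mod 839)
536^4 = (536^2)^2 ≡ 358^2 = 128164 ≡ 636 (mod 839)
536^8 = (536^4)^2 ≡ 636^2 = 404496 ≡ 98 (mod 839)
536^12 = 536^8 · 536^4 ≡ 98 · 636 ≡ 242 (mod 839).
So s = 242; s⁻¹ ≡ 787 (mod 839).
m = c₂ · s⁻¹ mod 839 = 715 · 787 mod 839 = 575.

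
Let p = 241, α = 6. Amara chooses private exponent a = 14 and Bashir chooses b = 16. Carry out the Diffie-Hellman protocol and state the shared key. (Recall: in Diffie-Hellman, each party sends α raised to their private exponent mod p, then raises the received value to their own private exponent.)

Bashir sends B = α^b mod p = 6^16 mod 241.
6^1 ≡ 6 (mod 241)
6^2 = (6^1)^2 ≡ 6^2 = 36 ≡ 36 (mod 241)
6^4 = (6^2)^2 ≡ 36^2 = 1296 ≡ 91 (mod 241)
6^8 = (6^4)^2 ≡ 91^2 = 8281 ≡ 87 (mod 241)
6^16 = (6^8)^2 ≡ 87^2 = 7569 ≡ 98 (mod 241)
So B = 98. Amara then computes K = B^a mod p = 98^14 mod 241.
98^1 ≡ 98 (mod 241)
98^2 = (98^1)^2 ≡ 98^2 = 9604 ≡ 205 (mod 241)
98^4 = (98^2)^2 ≡ 205^2 = 42025 ≡ 91 (mod 241)
98^8 = (98^4)^2 ≡ 91^2 = 8281 ≡ 87 (mod 241)
98^14 = 98^8 · 98^4 · 98^2 ≡ 87 · 91 · 205 ≡ 91 (mod 241).

91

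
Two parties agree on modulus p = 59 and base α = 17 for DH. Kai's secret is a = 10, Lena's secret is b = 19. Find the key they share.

Kai sends A = α^a mod p = 17^10 mod 59.
17^1 ≡ 17 (mod 59)
17^2 = (17^1)^2 ≡ 17^2 = 289 ≡ 53 (mod 59)
17^4 = (17^2)^2 ≡ 53^2 = 2809 ≡ 36 (mod 59)
17^8 = (17^4)^2 ≡ 36^2 = 1296 ≡ 57 (mod 59)
17^10 = 17^8 · 17^2 ≡ 57 · 53 ≡ 12 (mod 59).
So A = 12. Lena then computes K = A^b mod p = 12^19 mod 59.
12^1 ≡ 12 (mod 59)
12^2 = (12^1)^2 ≡ 12^2 = 144 ≡ 26 (mod 59)
12^4 = (12^2)^2 ≡ 26^2 = 676 ≡ 27 (mod 59)
12^8 = (12^4)^2 ≡ 27^2 = 729 ≡ 21 (mod 59)
12^16 = (12^8)^2 ≡ 21^2 = 441 ≡ 28 (mod 59)
12^19 = 12^16 · 12^2 · 12^1 ≡ 28 · 26 · 12 ≡ 4 (mod 59).

4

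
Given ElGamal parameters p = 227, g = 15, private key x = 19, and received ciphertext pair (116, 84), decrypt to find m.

10

Shared mask s = c₁^x mod p = 116^19 mod 227.
116^1 ≡ 116 (mod 227)
116^2 = (116^1)^2 ≡ 116^2 = 13456 ≡ 63 (mod 227)
116^4 = (116^2)^2 ≡ 63^2 = 3969 ≡ 110 (mod 227)
116^8 = (116^4)^2 ≡ 110^2 = 12100 ≡ 69 (mod 227)
116^16 = (116^8)^2 ≡ 69^2 = 4761 ≡ 221 (mod 227)
116^19 = 116^16 · 116^2 · 116^1 ≡ 221 · 63 · 116 ≡ 190 (mod 227).
So s = 190; s⁻¹ ≡ 92 (mod 227).
m = c₂ · s⁻¹ mod 227 = 84 · 92 mod 227 = 10.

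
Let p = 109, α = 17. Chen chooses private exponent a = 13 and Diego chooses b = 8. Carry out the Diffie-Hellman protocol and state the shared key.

105

Chen sends A = α^a mod p = 17^13 mod 109.
17^1 ≡ 17 (mod 109)
17^2 = (17^1)^2 ≡ 17^2 = 289 ≡ 71 (mod 109)
17^4 = (17^2)^2 ≡ 71^2 = 5041 ≡ 27 (mod 109)
17^8 = (17^4)^2 ≡ 27^2 = 729 ≡ 75 (mod 109)
17^13 = 17^8 · 17^4 · 17^1 ≡ 75 · 27 · 17 ≡ 90 (mod 109).
So A = 90. Diego then computes K = A^b mod p = 90^8 mod 109.
90^1 ≡ 90 (mod 109)
90^2 = (90^1)^2 ≡ 90^2 = 8100 ≡ 34 (mod 109)
90^4 = (90^2)^2 ≡ 34^2 = 1156 ≡ 66 (mod 109)
90^8 = (90^4)^2 ≡ 66^2 = 4356 ≡ 105 (mod 109)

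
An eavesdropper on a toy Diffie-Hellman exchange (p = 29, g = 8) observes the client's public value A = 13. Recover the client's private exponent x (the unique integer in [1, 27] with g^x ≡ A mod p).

Try successive powers of 8 modulo 29:
8^1 ≡ 8
8^2 ≡ 6
8^3 ≡ 19
8^4 ≡ 7
8^5 ≡ 27
8^6 ≡ 13
Found: x = 6.

6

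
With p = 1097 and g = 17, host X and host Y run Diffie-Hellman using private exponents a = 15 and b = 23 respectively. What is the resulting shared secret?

Host X sends A = g^a mod p = 17^15 mod 1097.
17^1 ≡ 17 (mod 1097)
17^2 = (17^1)^2 ≡ 17^2 = 289 ≡ 289 (mod 1097)
17^4 = (17^2)^2 ≡ 289^2 = 83521 ≡ 149 (mod 1097)
17^8 = (17^4)^2 ≡ 149^2 = 22201 ≡ 261 (mod 1097)
17^15 = 17^8 · 17^4 · 17^2 · 17^1 ≡ 261 · 149 · 289 · 17 ≡ 458 (mod 1097).
So A = 458. Host Y then computes K = A^b mod p = 458^23 mod 1097.
458^1 ≡ 458 (mod 1097)
458^2 = (458^1)^2 ≡ 458^2 = 209764 ≡ 237 (mod 1097)
458^4 = (458^2)^2 ≡ 237^2 = 56169 ≡ 222 (mod 1097)
458^8 = (458^4)^2 ≡ 222^2 = 49284 ≡ 1016 (mod 1097)
458^16 = (458^8)^2 ≡ 1016^2 = 1032256 ≡ 1076 (mod 1097)
458^23 = 458^16 · 458^4 · 458^2 · 458^1 ≡ 1076 · 222 · 237 · 458 ≡ 260 (mod 1097).

260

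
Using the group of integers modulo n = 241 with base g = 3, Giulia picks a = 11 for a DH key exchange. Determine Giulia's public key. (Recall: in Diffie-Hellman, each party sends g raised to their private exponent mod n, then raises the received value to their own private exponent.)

Public value = 3^11 (mod 241).
3^1 ≡ 3 (mod 241)
3^2 = (3^1)^2 ≡ 3^2 = 9 ≡ 9 (mod 241)
3^4 = (3^2)^2 ≡ 9^2 = 81 ≡ 81 (mod 241)
3^8 = (3^4)^2 ≡ 81^2 = 6561 ≡ 54 (mod 241)
3^11 = 3^8 · 3^2 · 3^1 ≡ 54 · 9 · 3 ≡ 12 (mod 241).

12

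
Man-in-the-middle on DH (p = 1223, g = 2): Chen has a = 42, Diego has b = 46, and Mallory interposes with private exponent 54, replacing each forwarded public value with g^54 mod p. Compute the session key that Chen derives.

Chen receives Mallory's public value M = 2^54 mod 1223 instead of the honest one.
2^1 ≡ 2 (mod 1223)
2^2 = (2^1)^2 ≡ 2^2 = 4 ≡ 4 (mod 1223)
2^4 = (2^2)^2 ≡ 4^2 = 16 ≡ 16 (mod 1223)
2^8 = (2^4)^2 ≡ 16^2 = 256 ≡ 256 (mod 1223)
2^16 = (2^8)^2 ≡ 256^2 = 65536 ≡ 717 (mod 1223)
2^32 = (2^16)^2 ≡ 717^2 = 514089 ≡ 429 (mod 1223)
2^54 = 2^32 · 2^16 · 2^4 · 2^2 ≡ 429 · 717 · 16 · 4 ≡ 544 (mod 1223).
So M = 544. Chen computes K = M^42 mod 1223.
544^1 ≡ 544 (mod 1223)
544^2 = (544^1)^2 ≡ 544^2 = 295936 ≡ 1193 (mod 1223)
544^4 = (544^2)^2 ≡ 1193^2 = 1423249 ≡ 900 (mod 1223)
544^8 = (544^4)^2 ≡ 900^2 = 810000 ≡ 374 (mod 1223)
544^16 = (544^8)^2 ≡ 374^2 = 139876 ≡ 454 (mod 1223)
544^32 = (544^16)^2 ≡ 454^2 = 206116 ≡ 652 (mod 1223)
544^42 = 544^32 · 544^8 · 544^2 ≡ 652 · 374 · 1193 ≡ 546 (mod 1223).

546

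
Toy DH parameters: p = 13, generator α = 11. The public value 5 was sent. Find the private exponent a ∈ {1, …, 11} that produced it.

3

Try successive powers of 11 modulo 13:
11^1 ≡ 11
11^2 ≡ 4
11^3 ≡ 5
Found: a = 3.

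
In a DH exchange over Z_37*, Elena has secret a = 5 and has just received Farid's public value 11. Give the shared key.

Shared key K = 11^5 mod 37.
11^1 ≡ 11 (mod 37)
11^2 = (11^1)^2 ≡ 11^2 = 121 ≡ 10 (mod 37)
11^4 = (11^2)^2 ≡ 10^2 = 100 ≡ 26 (mod 37)
11^5 = 11^4 · 11^1 ≡ 26 · 11 ≡ 27 (mod 37).

27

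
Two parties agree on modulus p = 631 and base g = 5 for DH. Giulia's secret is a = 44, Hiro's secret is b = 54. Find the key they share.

Giulia sends A = g^a mod p = 5^44 mod 631.
5^1 ≡ 5 (mod 631)
5^2 = (5^1)^2 ≡ 5^2 = 25 ≡ 25 (mod 631)
5^4 = (5^2)^2 ≡ 25^2 = 625 ≡ 625 (mod 631)
5^8 = (5^4)^2 ≡ 625^2 = 390625 ≡ 36 (mod 631)
5^16 = (5^8)^2 ≡ 36^2 = 1296 ≡ 34 (mod 631)
5^32 = (5^16)^2 ≡ 34^2 = 1156 ≡ 525 (mod 631)
5^44 = 5^32 · 5^8 · 5^4 ≡ 525 · 36 · 625 ≡ 180 (mod 631).
So A = 180. Hiro then computes K = A^b mod p = 180^54 mod 631.
180^1 ≡ 180 (mod 631)
180^2 = (180^1)^2 ≡ 180^2 = 32400 ≡ 219 (mod 631)
180^4 = (180^2)^2 ≡ 219^2 = 47961 ≡ 5 (mod 631)
180^8 = (180^4)^2 ≡ 5^2 = 25 ≡ 25 (mod 631)
180^16 = (180^8)^2 ≡ 25^2 = 625 ≡ 625 (mod 631)
180^32 = (180^16)^2 ≡ 625^2 = 390625 ≡ 36 (mod 631)
180^54 = 180^32 · 180^16 · 180^4 · 180^2 ≡ 36 · 625 · 5 · 219 ≡ 105 (mod 631).

105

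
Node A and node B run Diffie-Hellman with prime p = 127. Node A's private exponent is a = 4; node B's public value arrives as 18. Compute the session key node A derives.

Shared key K = 18^4 mod 127.
18^1 ≡ 18 (mod 127)
18^2 = (18^1)^2 ≡ 18^2 = 324 ≡ 70 (mod 127)
18^4 = (18^2)^2 ≡ 70^2 = 4900 ≡ 74 (mod 127)

74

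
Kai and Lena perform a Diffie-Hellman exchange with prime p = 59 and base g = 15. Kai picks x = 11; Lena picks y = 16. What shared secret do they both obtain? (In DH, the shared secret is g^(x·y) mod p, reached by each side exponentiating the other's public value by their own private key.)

Kai sends A = g^x mod p = 15^11 mod 59.
15^1 ≡ 15 (mod 59)
15^2 = (15^1)^2 ≡ 15^2 = 225 ≡ 48 (mod 59)
15^4 = (15^2)^2 ≡ 48^2 = 2304 ≡ 3 (mod 59)
15^8 = (15^4)^2 ≡ 3^2 = 9 ≡ 9 (mod 59)
15^11 = 15^8 · 15^2 · 15^1 ≡ 9 · 48 · 15 ≡ 49 (mod 59).
So A = 49. Lena then computes K = A^y mod p = 49^16 mod 59.
49^1 ≡ 49 (mod 59)
49^2 = (49^1)^2 ≡ 49^2 = 2401 ≡ 41 (mod 59)
49^4 = (49^2)^2 ≡ 41^2 = 1681 ≡ 29 (mod 59)
49^8 = (49^4)^2 ≡ 29^2 = 841 ≡ 15 (mod 59)
49^16 = (49^8)^2 ≡ 15^2 = 225 ≡ 48 (mod 59)

48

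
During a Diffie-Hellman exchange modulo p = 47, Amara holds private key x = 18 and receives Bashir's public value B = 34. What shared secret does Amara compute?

27

Shared key K = 34^18 mod 47.
34^1 ≡ 34 (mod 47)
34^2 = (34^1)^2 ≡ 34^2 = 1156 ≡ 28 (mod 47)
34^4 = (34^2)^2 ≡ 28^2 = 784 ≡ 32 (mod 47)
34^8 = (34^4)^2 ≡ 32^2 = 1024 ≡ 37 (mod 47)
34^16 = (34^8)^2 ≡ 37^2 = 1369 ≡ 6 (mod 47)
34^18 = 34^16 · 34^2 ≡ 6 · 28 ≡ 27 (mod 47).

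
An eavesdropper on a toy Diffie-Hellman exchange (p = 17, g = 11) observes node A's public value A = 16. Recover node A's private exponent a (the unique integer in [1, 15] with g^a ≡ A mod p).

8

Try successive powers of 11 modulo 17:
11^1 ≡ 11
11^2 ≡ 2
11^3 ≡ 5
11^4 ≡ 4
11^5 ≡ 10
11^6 ≡ 8
11^7 ≡ 3
11^8 ≡ 16
Found: a = 8.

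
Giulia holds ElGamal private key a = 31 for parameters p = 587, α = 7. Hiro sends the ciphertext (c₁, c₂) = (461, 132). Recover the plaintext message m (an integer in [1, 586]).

245

Shared mask s = c₁^a mod p = 461^31 mod 587.
461^1 ≡ 461 (mod 587)
461^2 = (461^1)^2 ≡ 461^2 = 212521 ≡ 27 (mod 587)
461^4 = (461^2)^2 ≡ 27^2 = 729 ≡ 142 (mod 587)
461^8 = (461^4)^2 ≡ 142^2 = 20164 ≡ 206 (mod 587)
461^16 = (461^8)^2 ≡ 206^2 = 42436 ≡ 172 (mod 587)
461^31 = 461^16 · 461^8 · 461^4 · 461^2 · 461^1 ≡ 172 · 206 · 142 · 27 · 461 ≡ 82 (mod 587).
So s = 82; s⁻¹ ≡ 451 (mod 587).
m = c₂ · s⁻¹ mod 587 = 132 · 451 mod 587 = 245.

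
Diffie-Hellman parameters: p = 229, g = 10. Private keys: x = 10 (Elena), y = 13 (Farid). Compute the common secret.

Farid sends B = g^y mod p = 10^13 mod 229.
10^1 ≡ 10 (mod 229)
10^2 = (10^1)^2 ≡ 10^2 = 100 ≡ 100 (mod 229)
10^4 = (10^2)^2 ≡ 100^2 = 10000 ≡ 153 (mod 229)
10^8 = (10^4)^2 ≡ 153^2 = 23409 ≡ 51 (mod 229)
10^13 = 10^8 · 10^4 · 10^1 ≡ 51 · 153 · 10 ≡ 170 (mod 229).
So B = 170. Elena then computes K = B^x mod p = 170^10 mod 229.
170^1 ≡ 170 (mod 229)
170^2 = (170^1)^2 ≡ 170^2 = 28900 ≡ 46 (mod 229)
170^4 = (170^2)^2 ≡ 46^2 = 2116 ≡ 55 (mod 229)
170^8 = (170^4)^2 ≡ 55^2 = 3025 ≡ 48 (mod 229)
170^10 = 170^8 · 170^2 ≡ 48 · 46 ≡ 147 (mod 229).

147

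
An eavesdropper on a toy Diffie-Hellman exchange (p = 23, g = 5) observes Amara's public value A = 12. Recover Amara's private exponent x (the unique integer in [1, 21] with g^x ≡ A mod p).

20

Try successive powers of 5 modulo 23:
5^1 ≡ 5
5^2 ≡ 2
5^3 ≡ 10
5^4 ≡ 4
5^5 ≡ 20
5^6 ≡ 8
5^7 ≡ 17
5^8 ≡ 16
5^9 ≡ 11
5^10 ≡ 9
5^11 ≡ 22
5^12 ≡ 18
5^13 ≡ 21
5^14 ≡ 13
5^15 ≡ 19
5^16 ≡ 3
5^17 ≡ 15
5^18 ≡ 6
5^19 ≡ 7
5^20 ≡ 12
Found: x = 20.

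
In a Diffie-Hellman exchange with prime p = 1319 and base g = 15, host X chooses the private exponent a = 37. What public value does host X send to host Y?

155

Public value = 15^37 (mod 1319).
15^1 ≡ 15 (mod 1319)
15^2 = (15^1)^2 ≡ 15^2 = 225 ≡ 225 (mod 1319)
15^4 = (15^2)^2 ≡ 225^2 = 50625 ≡ 503 (mod 1319)
15^8 = (15^4)^2 ≡ 503^2 = 253009 ≡ 1080 (mod 1319)
15^16 = (15^8)^2 ≡ 1080^2 = 1166400 ≡ 404 (mod 1319)
15^32 = (15^16)^2 ≡ 404^2 = 163216 ≡ 979 (mod 1319)
15^37 = 15^32 · 15^4 · 15^1 ≡ 979 · 503 · 15 ≡ 155 (mod 1319).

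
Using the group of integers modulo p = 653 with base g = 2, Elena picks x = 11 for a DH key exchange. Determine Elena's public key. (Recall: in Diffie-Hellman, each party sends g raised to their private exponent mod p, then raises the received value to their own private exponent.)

89

Public value = 2^11 mod 653.
2^1 ≡ 2 (mod 653)
2^2 = (2^1)^2 ≡ 2^2 = 4 ≡ 4 (mod 653)
2^4 = (2^2)^2 ≡ 4^2 = 16 ≡ 16 (mod 653)
2^8 = (2^4)^2 ≡ 16^2 = 256 ≡ 256 (mod 653)
2^11 = 2^8 · 2^2 · 2^1 ≡ 256 · 4 · 2 ≡ 89 (mod 653).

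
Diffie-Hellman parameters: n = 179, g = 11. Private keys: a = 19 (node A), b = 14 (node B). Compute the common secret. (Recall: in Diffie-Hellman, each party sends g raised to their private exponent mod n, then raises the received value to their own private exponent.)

Node A sends A = g^a mod n = 11^19 mod 179.
11^1 ≡ 11 (mod 179)
11^2 = (11^1)^2 ≡ 11^2 = 121 ≡ 121 (mod 179)
11^4 = (11^2)^2 ≡ 121^2 = 14641 ≡ 142 (mod 179)
11^8 = (11^4)^2 ≡ 142^2 = 20164 ≡ 116 (mod 179)
11^16 = (11^8)^2 ≡ 116^2 = 13456 ≡ 31 (mod 179)
11^19 = 11^16 · 11^2 · 11^1 ≡ 31 · 121 · 11 ≡ 91 (mod 179).
So A = 91. Node B then computes K = A^b mod n = 91^14 mod 179.
91^1 ≡ 91 (mod 179)
91^2 = (91^1)^2 ≡ 91^2 = 8281 ≡ 47 (mod 179)
91^4 = (91^2)^2 ≡ 47^2 = 2209 ≡ 61 (mod 179)
91^8 = (91^4)^2 ≡ 61^2 = 3721 ≡ 141 (mod 179)
91^14 = 91^8 · 91^4 · 91^2 ≡ 141 · 61 · 47 ≡ 65 (mod 179).

65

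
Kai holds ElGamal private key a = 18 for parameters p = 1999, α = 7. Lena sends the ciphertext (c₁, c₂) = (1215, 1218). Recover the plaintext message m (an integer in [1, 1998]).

1937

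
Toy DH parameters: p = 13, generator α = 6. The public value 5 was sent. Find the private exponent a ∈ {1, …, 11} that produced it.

9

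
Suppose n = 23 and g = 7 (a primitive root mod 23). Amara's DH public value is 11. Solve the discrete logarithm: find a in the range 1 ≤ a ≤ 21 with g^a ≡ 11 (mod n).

19

Try successive powers of 7 modulo 23:
7^1 ≡ 7
7^2 ≡ 3
7^3 ≡ 21
7^4 ≡ 9
7^5 ≡ 17
7^6 ≡ 4
7^7 ≡ 5
7^8 ≡ 12
7^9 ≡ 15
7^10 ≡ 13
7^11 ≡ 22
7^12 ≡ 16
7^13 ≡ 20
7^14 ≡ 2
7^15 ≡ 14
7^16 ≡ 6
7^17 ≡ 19
7^18 ≡ 18
7^19 ≡ 11
Found: a = 19.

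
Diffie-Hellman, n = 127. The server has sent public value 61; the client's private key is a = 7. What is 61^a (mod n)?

107

Shared key K = 61^7 mod 127.
61^1 ≡ 61 (mod 127)
61^2 = (61^1)^2 ≡ 61^2 = 3721 ≡ 38 (mod 127)
61^4 = (61^2)^2 ≡ 38^2 = 1444 ≡ 47 (mod 127)
61^7 = 61^4 · 61^2 · 61^1 ≡ 47 · 38 · 61 ≡ 107 (mod 127).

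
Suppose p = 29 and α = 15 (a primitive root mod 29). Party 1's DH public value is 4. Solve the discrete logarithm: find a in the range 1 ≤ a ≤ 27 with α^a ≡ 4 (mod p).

Try successive powers of 15 modulo 29:
15^1 ≡ 15
15^2 ≡ 22
15^3 ≡ 11
15^4 ≡ 20
15^5 ≡ 10
15^6 ≡ 5
15^7 ≡ 17
15^8 ≡ 23
15^9 ≡ 26
15^10 ≡ 13
15^11 ≡ 21
15^12 ≡ 25
15^13 ≡ 27
15^14 ≡ 28
15^15 ≡ 14
15^16 ≡ 7
15^17 ≡ 18
15^18 ≡ 9
15^19 ≡ 19
15^20 ≡ 24
15^21 ≡ 12
15^22 ≡ 6
15^23 ≡ 3
15^24 ≡ 16
15^25 ≡ 8
15^26 ≡ 4
Found: a = 26.

26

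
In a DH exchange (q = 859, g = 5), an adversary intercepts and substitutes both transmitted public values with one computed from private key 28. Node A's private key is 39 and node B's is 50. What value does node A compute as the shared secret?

479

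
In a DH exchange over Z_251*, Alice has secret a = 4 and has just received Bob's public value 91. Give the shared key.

Shared key K = 91^4 mod 251.
91^1 ≡ 91 (mod 251)
91^2 = (91^1)^2 ≡ 91^2 = 8281 ≡ 249 (mod 251)
91^4 = (91^2)^2 ≡ 249^2 = 62001 ≡ 4 (mod 251)

4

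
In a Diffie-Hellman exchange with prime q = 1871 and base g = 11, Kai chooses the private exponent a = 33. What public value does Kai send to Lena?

1868

Public value = 11^33 mod 1871.
11^1 ≡ 11 (mod 1871)
11^2 = (11^1)^2 ≡ 11^2 = 121 ≡ 121 (mod 1871)
11^4 = (11^2)^2 ≡ 121^2 = 14641 ≡ 1544 (mod 1871)
11^8 = (11^4)^2 ≡ 1544^2 = 2383936 ≡ 282 (mod 1871)
11^16 = (11^8)^2 ≡ 282^2 = 79524 ≡ 942 (mod 1871)
11^32 = (11^16)^2 ≡ 942^2 = 887364 ≡ 510 (mod 1871)
11^33 = 11^32 · 11^1 ≡ 510 · 11 ≡ 1868 (mod 1871).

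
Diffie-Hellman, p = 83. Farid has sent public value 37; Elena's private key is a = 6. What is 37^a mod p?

Shared key K = 37^6 mod 83.
37^1 ≡ 37 (mod 83)
37^2 = (37^1)^2 ≡ 37^2 = 1369 ≡ 41 (mod 83)
37^4 = (37^2)^2 ≡ 41^2 = 1681 ≡ 21 (mod 83)
37^6 = 37^4 · 37^2 ≡ 21 · 41 ≡ 31 (mod 83).

31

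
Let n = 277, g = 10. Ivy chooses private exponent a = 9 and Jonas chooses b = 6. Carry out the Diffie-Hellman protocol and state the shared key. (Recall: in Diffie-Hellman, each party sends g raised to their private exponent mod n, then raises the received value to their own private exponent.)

236

Jonas sends B = g^b mod n = 10^6 mod 277.
10^1 ≡ 10 (mod 277)
10^2 = (10^1)^2 ≡ 10^2 = 100 ≡ 100 (mod 277)
10^4 = (10^2)^2 ≡ 100^2 = 10000 ≡ 28 (mod 277)
10^6 = 10^4 · 10^2 ≡ 28 · 100 ≡ 30 (mod 277).
So B = 30. Ivy then computes K = B^a mod n = 30^9 mod 277.
30^1 ≡ 30 (mod 277)
30^2 = (30^1)^2 ≡ 30^2 = 900 ≡ 69 (mod 277)
30^4 = (30^2)^2 ≡ 69^2 = 4761 ≡ 52 (mod 277)
30^8 = (30^4)^2 ≡ 52^2 = 2704 ≡ 211 (mod 277)
30^9 = 30^8 · 30^1 ≡ 211 · 30 ≡ 236 (mod 277).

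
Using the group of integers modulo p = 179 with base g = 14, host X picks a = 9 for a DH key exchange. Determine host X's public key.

66

Public value = 14^9 mod 179.
14^1 ≡ 14 (mod 179)
14^2 = (14^1)^2 ≡ 14^2 = 196 ≡ 17 (mod 179)
14^4 = (14^2)^2 ≡ 17^2 = 289 ≡ 110 (mod 179)
14^8 = (14^4)^2 ≡ 110^2 = 12100 ≡ 107 (mod 179)
14^9 = 14^8 · 14^1 ≡ 107 · 14 ≡ 66 (mod 179).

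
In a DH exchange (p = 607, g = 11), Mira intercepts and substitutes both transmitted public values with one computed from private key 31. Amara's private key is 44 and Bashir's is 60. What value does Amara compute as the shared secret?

572

Amara receives Mira's public value M = 11^31 mod 607 instead of the honest one.
11^1 ≡ 11 (mod 607)
11^2 = (11^1)^2 ≡ 11^2 = 121 ≡ 121 (mod 607)
11^4 = (11^2)^2 ≡ 121^2 = 14641 ≡ 73 (mod 607)
11^8 = (11^4)^2 ≡ 73^2 = 5329 ≡ 473 (mod 607)
11^16 = (11^8)^2 ≡ 473^2 = 223729 ≡ 353 (mod 607)
11^31 = 11^16 · 11^8 · 11^4 · 11^2 · 11^1 ≡ 353 · 473 · 73 · 121 · 11 ≡ 71 (mod 607).
So M = 71. Amara computes K = M^44 mod 607.
71^1 ≡ 71 (mod 607)
71^2 = (71^1)^2 ≡ 71^2 = 5041 ≡ 185 (mod 607)
71^4 = (71^2)^2 ≡ 185^2 = 34225 ≡ 233 (mod 607)
71^8 = (71^4)^2 ≡ 233^2 = 54289 ≡ 266 (mod 607)
71^16 = (71^8)^2 ≡ 266^2 = 70756 ≡ 344 (mod 607)
71^32 = (71^16)^2 ≡ 344^2 = 118336 ≡ 578 (mod 607)
71^44 = 71^32 · 71^8 · 71^4 ≡ 578 · 266 · 233 ≡ 572 (mod 607).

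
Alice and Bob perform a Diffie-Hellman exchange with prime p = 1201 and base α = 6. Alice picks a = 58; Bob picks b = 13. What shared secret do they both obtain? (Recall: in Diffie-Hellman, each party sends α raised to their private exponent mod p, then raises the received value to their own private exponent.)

Bob sends B = α^b mod p = 6^13 mod 1201.
6^1 ≡ 6 (mod 1201)
6^2 = (6^1)^2 ≡ 6^2 = 36 ≡ 36 (mod 1201)
6^4 = (6^2)^2 ≡ 36^2 = 1296 ≡ 95 (mod 1201)
6^8 = (6^4)^2 ≡ 95^2 = 9025 ≡ 618 (mod 1201)
6^13 = 6^8 · 6^4 · 6^1 ≡ 618 · 95 · 6 ≡ 367 (mod 1201).
So B = 367. Alice then computes K = B^a mod p = 367^58 mod 1201.
367^1 ≡ 367 (mod 1201)
367^2 = (367^1)^2 ≡ 367^2 = 134689 ≡ 177 (mod 1201)
367^4 = (367^2)^2 ≡ 177^2 = 31329 ≡ 103 (mod 1201)
367^8 = (367^4)^2 ≡ 103^2 = 10609 ≡ 1001 (mod 1201)
367^16 = (367^8)^2 ≡ 1001^2 = 1002001 ≡ 367 (mod 1201)
367^32 = (367^16)^2 ≡ 367^2 = 134689 ≡ 177 (mod 1201)
367^58 = 367^32 · 367^16 · 367^8 · 367^2 ≡ 177 · 367 · 1001 · 177 ≡ 95 (mod 1201).

95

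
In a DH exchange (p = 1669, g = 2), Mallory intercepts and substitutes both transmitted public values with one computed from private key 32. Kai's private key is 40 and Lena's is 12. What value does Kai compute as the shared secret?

Kai receives Mallory's public value M = 2^32 mod 1669 instead of the honest one.
2^1 ≡ 2 (mod 1669)
2^2 = (2^1)^2 ≡ 2^2 = 4 ≡ 4 (mod 1669)
2^4 = (2^2)^2 ≡ 4^2 = 16 ≡ 16 (mod 1669)
2^8 = (2^4)^2 ≡ 16^2 = 256 ≡ 256 (mod 1669)
2^16 = (2^8)^2 ≡ 256^2 = 65536 ≡ 445 (mod 1669)
2^32 = (2^16)^2 ≡ 445^2 = 198025 ≡ 1083 (mod 1669)
So M = 1083. Kai computes K = M^40 mod 1669.
1083^1 ≡ 1083 (mod 1669)
1083^2 = (1083^1)^2 ≡ 1083^2 = 1172889 ≡ 1251 (mod 1669)
1083^4 = (1083^2)^2 ≡ 1251^2 = 1565001 ≡ 1148 (mod 1669)
1083^8 = (1083^4)^2 ≡ 1148^2 = 1317904 ≡ 1063 (mod 1669)
1083^16 = (1083^8)^2 ≡ 1063^2 = 1129969 ≡ 56 (mod 1669)
1083^32 = (1083^16)^2 ≡ 56^2 = 3136 ≡ 1467 (mod 1669)
1083^40 = 1083^32 · 1083^8 ≡ 1467 · 1063 ≡ 575 (mod 1669).

575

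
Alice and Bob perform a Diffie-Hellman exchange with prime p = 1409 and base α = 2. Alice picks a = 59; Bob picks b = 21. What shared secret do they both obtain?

Alice sends A = α^a mod p = 2^59 mod 1409.
2^1 ≡ 2 (mod 1409)
2^2 = (2^1)^2 ≡ 2^2 = 4 ≡ 4 (mod 1409)
2^4 = (2^2)^2 ≡ 4^2 = 16 ≡ 16 (mod 1409)
2^8 = (2^4)^2 ≡ 16^2 = 256 ≡ 256 (mod 1409)
2^16 = (2^8)^2 ≡ 256^2 = 65536 ≡ 722 (mod 1409)
2^32 = (2^16)^2 ≡ 722^2 = 521284 ≡ 1363 (mod 1409)
2^59 = 2^32 · 2^16 · 2^8 · 2^2 · 2^1 ≡ 1363 · 722 · 256 · 4 · 2 ≡ 1299 (mod 1409).
So A = 1299. Bob then computes K = A^b mod p = 1299^21 mod 1409.
1299^1 ≡ 1299 (mod 1409)
1299^2 = (1299^1)^2 ≡ 1299^2 = 1687401 ≡ 828 (mod 1409)
1299^4 = (1299^2)^2 ≡ 828^2 = 685584 ≡ 810 (mod 1409)
1299^8 = (1299^4)^2 ≡ 810^2 = 656100 ≡ 915 (mod 1409)
1299^16 = (1299^8)^2 ≡ 915^2 = 837225 ≡ 279 (mod 1409)
1299^21 = 1299^16 · 1299^4 · 1299^1 ≡ 279 · 810 · 1299 ≡ 87 (mod 1409).

87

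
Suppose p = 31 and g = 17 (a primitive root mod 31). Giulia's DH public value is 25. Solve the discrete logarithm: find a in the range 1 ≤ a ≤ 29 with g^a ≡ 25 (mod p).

10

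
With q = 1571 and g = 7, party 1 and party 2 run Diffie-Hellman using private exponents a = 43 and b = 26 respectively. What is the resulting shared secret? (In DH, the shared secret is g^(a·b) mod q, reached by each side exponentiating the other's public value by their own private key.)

1488

Party 1 sends A = g^a mod q = 7^43 mod 1571.
7^1 ≡ 7 (mod 1571)
7^2 = (7^1)^2 ≡ 7^2 = 49 ≡ 49 (mod 1571)
7^4 = (7^2)^2 ≡ 49^2 = 2401 ≡ 830 (mod 1571)
7^8 = (7^4)^2 ≡ 830^2 = 688900 ≡ 802 (mod 1571)
7^16 = (7^8)^2 ≡ 802^2 = 643204 ≡ 665 (mod 1571)
7^32 = (7^16)^2 ≡ 665^2 = 442225 ≡ 774 (mod 1571)
7^43 = 7^32 · 7^8 · 7^2 · 7^1 ≡ 774 · 802 · 49 · 7 ≡ 505 (mod 1571).
So A = 505. Party 2 then computes K = A^b mod q = 505^26 mod 1571.
505^1 ≡ 505 (mod 1571)
505^2 = (505^1)^2 ≡ 505^2 = 255025 ≡ 523 (mod 1571)
505^4 = (505^2)^2 ≡ 523^2 = 273529 ≡ 175 (mod 1571)
505^8 = (505^4)^2 ≡ 175^2 = 30625 ≡ 776 (mod 1571)
505^16 = (505^8)^2 ≡ 776^2 = 602176 ≡ 483 (mod 1571)
505^26 = 505^16 · 505^8 · 505^2 ≡ 483 · 776 · 523 ≡ 1488 (mod 1571).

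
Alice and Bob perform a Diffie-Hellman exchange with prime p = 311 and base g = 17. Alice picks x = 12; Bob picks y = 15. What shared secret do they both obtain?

126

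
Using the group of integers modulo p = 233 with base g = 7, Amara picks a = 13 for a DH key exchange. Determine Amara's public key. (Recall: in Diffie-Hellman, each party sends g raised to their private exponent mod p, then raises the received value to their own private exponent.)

Public value = 7^13 mod 233.
7^1 ≡ 7 (mod 233)
7^2 = (7^1)^2 ≡ 7^2 = 49 ≡ 49 (mod 233)
7^4 = (7^2)^2 ≡ 49^2 = 2401 ≡ 71 (mod 233)
7^8 = (7^4)^2 ≡ 71^2 = 5041 ≡ 148 (mod 233)
7^13 = 7^8 · 7^4 · 7^1 ≡ 148 · 71 · 7 ≡ 161 (mod 233).

161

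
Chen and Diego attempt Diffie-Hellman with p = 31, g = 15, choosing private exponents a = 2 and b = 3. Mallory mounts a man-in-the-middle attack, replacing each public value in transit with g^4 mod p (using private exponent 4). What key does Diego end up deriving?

Diego receives Mallory's public value M = 15^4 mod 31 instead of the honest one.
15^1 ≡ 15 (mod 31)
15^2 = (15^1)^2 ≡ 15^2 = 225 ≡ 8 (mod 31)
15^4 = (15^2)^2 ≡ 8^2 = 64 ≡ 2 (mod 31)
So M = 2. Diego computes K = M^3 mod 31.
2^1 ≡ 2 (mod 31)
2^2 = (2^1)^2 ≡ 2^2 = 4 ≡ 4 (mod 31)
2^3 = 2^2 · 2^1 ≡ 4 · 2 ≡ 8 (mod 31).

8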